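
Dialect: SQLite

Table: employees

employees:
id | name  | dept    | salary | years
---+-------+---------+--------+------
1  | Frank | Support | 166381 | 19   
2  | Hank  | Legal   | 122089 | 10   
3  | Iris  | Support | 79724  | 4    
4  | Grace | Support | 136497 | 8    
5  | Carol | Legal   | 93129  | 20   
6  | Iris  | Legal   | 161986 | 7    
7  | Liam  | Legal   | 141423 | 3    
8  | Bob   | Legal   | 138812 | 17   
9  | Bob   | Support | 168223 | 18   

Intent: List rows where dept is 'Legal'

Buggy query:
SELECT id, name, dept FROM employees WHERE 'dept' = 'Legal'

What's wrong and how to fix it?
Bug: 'dept' in single quotes is a string literal, not the column; the comparison is literal-vs-literal and never true

Fix: Reference the column as dept without single quotes

Corrected query:
SELECT id, name, dept FROM employees WHERE dept = 'Legal'

Result:
id | name  | dept 
---+-------+------
2  | Hank  | Legal
5  | Carol | Legal
6  | Iris  | Legal
7  | Liam  | Legal
8  | Bob   | Legal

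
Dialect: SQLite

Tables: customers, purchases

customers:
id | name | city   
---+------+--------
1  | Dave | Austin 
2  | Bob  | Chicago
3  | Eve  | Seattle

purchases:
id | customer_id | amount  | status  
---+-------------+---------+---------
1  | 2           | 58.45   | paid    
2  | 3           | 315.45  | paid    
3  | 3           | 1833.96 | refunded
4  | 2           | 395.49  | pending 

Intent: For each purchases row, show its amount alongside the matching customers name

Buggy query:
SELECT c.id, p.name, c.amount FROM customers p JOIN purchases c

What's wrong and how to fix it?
Bug: Missing join condition: each purchases row is matched to all customers rows instead of just its own

Fix: Specify the join condition linking the foreign key to the parent id

Corrected query:
SELECT c.id, p.name, c.amount FROM customers p JOIN purchases c ON c.customer_id = p.id

Result:
id | name | amount 
---+------+--------
1  | Bob  | 58.45  
2  | Eve  | 315.45 
3  | Eve  | 1833.96
4  | Bob  | 395.49 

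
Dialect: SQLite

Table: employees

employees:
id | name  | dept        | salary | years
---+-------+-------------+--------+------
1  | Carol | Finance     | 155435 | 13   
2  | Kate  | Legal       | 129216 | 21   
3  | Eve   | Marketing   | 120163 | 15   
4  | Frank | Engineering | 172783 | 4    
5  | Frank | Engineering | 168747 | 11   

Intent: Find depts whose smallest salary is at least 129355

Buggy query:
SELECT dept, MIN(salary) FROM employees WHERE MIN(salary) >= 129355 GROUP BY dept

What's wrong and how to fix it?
Bug: Aggregates like MIN are computed per group after WHERE runs

Fix: Use HAVING for the per-group MIN condition

Corrected query:
SELECT dept, MIN(salary) FROM employees GROUP BY dept HAVING MIN(salary) >= 129355

Result:
dept        | MIN(salary)
------------+------------
Engineering | 168747     
Finance     | 155435     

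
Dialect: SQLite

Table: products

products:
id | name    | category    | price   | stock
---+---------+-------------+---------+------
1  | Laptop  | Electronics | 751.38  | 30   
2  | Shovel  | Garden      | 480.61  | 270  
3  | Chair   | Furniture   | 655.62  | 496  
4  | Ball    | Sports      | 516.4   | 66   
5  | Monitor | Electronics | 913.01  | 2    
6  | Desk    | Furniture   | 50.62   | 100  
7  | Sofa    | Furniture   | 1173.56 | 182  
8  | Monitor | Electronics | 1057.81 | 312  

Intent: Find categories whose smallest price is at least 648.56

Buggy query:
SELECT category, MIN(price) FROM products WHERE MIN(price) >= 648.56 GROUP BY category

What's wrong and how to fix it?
Bug: Aggregates like MIN are computed per group after WHERE runs

Fix: Replace WHERE with HAVING after the GROUP BY

Corrected query:
SELECT category, MIN(price) FROM products GROUP BY category HAVING MIN(price) >= 648.56

Result:
category    | MIN(price)
------------+-----------
Electronics | 751.38    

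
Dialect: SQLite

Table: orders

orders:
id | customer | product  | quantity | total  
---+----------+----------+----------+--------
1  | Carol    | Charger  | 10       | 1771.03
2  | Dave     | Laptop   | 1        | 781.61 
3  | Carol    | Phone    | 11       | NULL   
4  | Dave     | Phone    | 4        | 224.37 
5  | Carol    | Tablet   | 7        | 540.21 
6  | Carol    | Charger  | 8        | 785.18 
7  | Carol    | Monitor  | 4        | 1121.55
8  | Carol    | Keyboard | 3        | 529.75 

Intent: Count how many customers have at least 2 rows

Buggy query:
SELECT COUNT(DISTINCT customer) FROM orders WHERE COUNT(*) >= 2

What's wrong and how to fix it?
Bug: WHERE filters individual rows, not groups, so a group-level COUNT is invalid there

Fix: Group first with HAVING COUNT(*) >= 2, then COUNT the resulting groups

Corrected query:
SELECT COUNT(*) FROM (SELECT customer FROM orders GROUP BY customer HAVING COUNT(*) >= 2)

Result:
COUNT(*)
--------
2       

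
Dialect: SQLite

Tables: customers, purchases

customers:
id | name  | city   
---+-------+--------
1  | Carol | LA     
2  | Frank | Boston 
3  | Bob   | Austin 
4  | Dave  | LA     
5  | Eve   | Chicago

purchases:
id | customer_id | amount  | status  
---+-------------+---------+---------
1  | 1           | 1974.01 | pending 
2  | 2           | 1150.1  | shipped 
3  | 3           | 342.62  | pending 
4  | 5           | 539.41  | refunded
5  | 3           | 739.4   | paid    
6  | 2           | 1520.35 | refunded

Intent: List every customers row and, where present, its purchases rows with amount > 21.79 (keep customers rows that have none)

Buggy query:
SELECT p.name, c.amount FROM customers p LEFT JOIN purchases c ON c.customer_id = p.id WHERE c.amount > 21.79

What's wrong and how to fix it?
Bug: A WHERE condition on the right-hand table after LEFT JOIN drops unmatched parents

Fix: Move the right-table condition into the ON clause so unmatched parents are kept

Corrected query:
SELECT p.name, c.amount FROM customers p LEFT JOIN purchases c ON c.customer_id = p.id AND c.amount > 21.79

Result:
name  | amount 
------+--------
Carol | 1974.01
Frank | 1150.1 
Frank | 1520.35
Bob   | 342.62 
Bob   | 739.4  
Dave  | NULL   
Eve   | 539.41 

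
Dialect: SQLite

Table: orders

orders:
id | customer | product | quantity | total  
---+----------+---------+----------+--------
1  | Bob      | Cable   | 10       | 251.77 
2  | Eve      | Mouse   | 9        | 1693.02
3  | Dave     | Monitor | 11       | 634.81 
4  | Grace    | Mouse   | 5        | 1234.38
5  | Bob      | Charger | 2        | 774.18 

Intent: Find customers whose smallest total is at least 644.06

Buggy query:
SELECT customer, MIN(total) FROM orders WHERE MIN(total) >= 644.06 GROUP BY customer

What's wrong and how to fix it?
Bug: Aggregates like MIN are computed per group after WHERE runs

Fix: Replace WHERE with HAVING after the GROUP BY

Corrected query:
SELECT customer, MIN(total) FROM orders GROUP BY customer HAVING MIN(total) >= 644.06

Result:
customer | MIN(total)
---------+-----------
Eve      | 1693.02   
Grace    | 1234.38   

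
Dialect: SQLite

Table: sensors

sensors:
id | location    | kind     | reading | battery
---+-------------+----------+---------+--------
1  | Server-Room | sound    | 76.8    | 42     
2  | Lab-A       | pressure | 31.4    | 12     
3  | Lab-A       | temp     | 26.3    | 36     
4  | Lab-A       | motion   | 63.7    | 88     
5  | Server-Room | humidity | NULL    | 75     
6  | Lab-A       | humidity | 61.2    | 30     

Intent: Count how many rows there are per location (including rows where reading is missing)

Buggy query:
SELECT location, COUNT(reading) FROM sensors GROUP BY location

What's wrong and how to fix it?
Bug: COUNT(reading) skips NULLs, so groups with missing reading are undercounted

Fix: Use COUNT(*) to count all rows regardless of NULL

Corrected query:
SELECT location, COUNT(*) FROM sensors GROUP BY location

Result:
location    | COUNT(*)
------------+---------
Lab-A       | 4       
Server-Room | 2       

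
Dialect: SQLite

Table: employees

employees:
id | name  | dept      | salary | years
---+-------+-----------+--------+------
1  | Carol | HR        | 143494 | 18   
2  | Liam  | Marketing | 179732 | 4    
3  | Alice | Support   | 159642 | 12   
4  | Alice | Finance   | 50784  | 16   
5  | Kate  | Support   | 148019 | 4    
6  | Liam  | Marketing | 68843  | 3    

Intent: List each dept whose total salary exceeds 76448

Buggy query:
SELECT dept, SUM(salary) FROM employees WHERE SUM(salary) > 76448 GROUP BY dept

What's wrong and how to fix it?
Bug: Aggregate functions cannot appear in a WHERE clause

Fix: Use HAVING (which filters groups after aggregation) instead of WHERE

Corrected query:
SELECT dept, SUM(salary) FROM employees GROUP BY dept HAVING SUM(salary) > 76448

Result:
dept      | SUM(salary)
----------+------------
HR        | 143494     
Marketing | 248575     
Support   | 307661     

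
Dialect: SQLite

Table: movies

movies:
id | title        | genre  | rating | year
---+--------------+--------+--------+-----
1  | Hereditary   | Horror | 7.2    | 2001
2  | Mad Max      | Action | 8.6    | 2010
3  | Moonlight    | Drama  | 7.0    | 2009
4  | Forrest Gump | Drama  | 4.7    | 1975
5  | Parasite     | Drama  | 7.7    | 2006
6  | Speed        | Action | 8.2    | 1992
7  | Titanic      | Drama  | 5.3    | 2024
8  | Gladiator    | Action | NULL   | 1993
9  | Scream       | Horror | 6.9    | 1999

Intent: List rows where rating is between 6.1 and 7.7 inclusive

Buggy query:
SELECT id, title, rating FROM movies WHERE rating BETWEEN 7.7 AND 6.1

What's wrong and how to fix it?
Bug: The bounds are reversed; BETWEEN a AND b requires a <= b to match anything

Fix: Write BETWEEN 6.1 AND 7.7

Corrected query:
SELECT id, title, rating FROM movies WHERE rating BETWEEN 6.1 AND 7.7

Result:
id | title      | rating
---+------------+-------
1  | Hereditary | 7.2   
3  | Moonlight  | 7     
5  | Parasite   | 7.7   
9  | Scream     | 6.9   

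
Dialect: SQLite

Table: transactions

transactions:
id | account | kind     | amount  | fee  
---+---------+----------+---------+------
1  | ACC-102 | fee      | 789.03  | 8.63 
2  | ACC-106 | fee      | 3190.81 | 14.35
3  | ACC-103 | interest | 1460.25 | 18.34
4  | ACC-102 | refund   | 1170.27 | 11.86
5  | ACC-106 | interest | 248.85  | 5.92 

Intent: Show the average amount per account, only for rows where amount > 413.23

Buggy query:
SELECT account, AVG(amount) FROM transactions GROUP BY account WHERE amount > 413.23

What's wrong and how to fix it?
Bug: Row-level WHERE must come before GROUP BY in the clause order

Fix: Move the WHERE clause before GROUP BY

Corrected query:
SELECT account, AVG(amount) FROM transactions WHERE amount > 413.23 GROUP BY account

Result:
account | AVG(amount)
--------+------------
ACC-102 | 979.65     
ACC-103 | 1460.25    
ACC-106 | 3190.81    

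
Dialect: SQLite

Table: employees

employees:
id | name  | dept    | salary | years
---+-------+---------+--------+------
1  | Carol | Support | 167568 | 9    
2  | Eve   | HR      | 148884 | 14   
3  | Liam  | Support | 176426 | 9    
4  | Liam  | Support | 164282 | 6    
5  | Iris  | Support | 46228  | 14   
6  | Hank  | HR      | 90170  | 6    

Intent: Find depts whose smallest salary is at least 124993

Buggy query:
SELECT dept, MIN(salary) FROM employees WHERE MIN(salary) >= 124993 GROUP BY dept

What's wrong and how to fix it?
Bug: Aggregates like MIN are computed per group after WHERE runs

Fix: Use HAVING for the per-group MIN condition

Corrected query:
SELECT dept, MIN(salary) FROM employees GROUP BY dept HAVING MIN(salary) >= 124993

Result:
(no rows)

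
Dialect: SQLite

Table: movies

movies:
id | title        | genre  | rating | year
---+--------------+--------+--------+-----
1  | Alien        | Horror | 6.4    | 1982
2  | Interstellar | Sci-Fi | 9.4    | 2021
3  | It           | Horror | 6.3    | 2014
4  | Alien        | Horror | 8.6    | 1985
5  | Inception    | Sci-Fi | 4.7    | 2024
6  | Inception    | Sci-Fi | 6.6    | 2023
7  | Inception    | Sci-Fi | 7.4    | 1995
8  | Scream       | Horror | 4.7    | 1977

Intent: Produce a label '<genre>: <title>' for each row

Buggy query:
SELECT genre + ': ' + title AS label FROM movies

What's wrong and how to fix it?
Bug: '+' is numeric addition; on text columns SQLite converts them to 0 instead of concatenating

Fix: Replace + with || to concatenate text

Corrected query:
SELECT genre || ': ' || title AS label FROM movies

Result:
label               
--------------------
Horror: Alien       
Sci-Fi: Interstellar
Horror: It          
Horror: Alien       
Sci-Fi: Inception   
Sci-Fi: Inception   
Sci-Fi: Inception   
Horror: Scream      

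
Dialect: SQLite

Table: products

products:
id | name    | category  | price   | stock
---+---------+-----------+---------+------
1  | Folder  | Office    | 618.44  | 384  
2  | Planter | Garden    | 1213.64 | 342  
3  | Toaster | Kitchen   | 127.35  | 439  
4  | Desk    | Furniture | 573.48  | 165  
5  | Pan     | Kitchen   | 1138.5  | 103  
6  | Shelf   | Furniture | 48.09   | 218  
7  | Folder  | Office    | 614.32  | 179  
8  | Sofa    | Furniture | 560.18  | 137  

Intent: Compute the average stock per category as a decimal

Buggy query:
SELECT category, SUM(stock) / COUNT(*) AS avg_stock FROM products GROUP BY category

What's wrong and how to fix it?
Bug: Both operands are integers, so '/' performs integer division and truncates

Fix: Multiply by 1.0 (or CAST to REAL) to force floating-point division

Corrected query:
SELECT category, SUM(stock) * 1.0 / COUNT(*) AS avg_stock FROM products GROUP BY category

Result:
category  | avg_stock 
----------+-----------
Furniture | 173.333333
Garden    | 342       
Kitchen   | 271       
Office    | 281.5     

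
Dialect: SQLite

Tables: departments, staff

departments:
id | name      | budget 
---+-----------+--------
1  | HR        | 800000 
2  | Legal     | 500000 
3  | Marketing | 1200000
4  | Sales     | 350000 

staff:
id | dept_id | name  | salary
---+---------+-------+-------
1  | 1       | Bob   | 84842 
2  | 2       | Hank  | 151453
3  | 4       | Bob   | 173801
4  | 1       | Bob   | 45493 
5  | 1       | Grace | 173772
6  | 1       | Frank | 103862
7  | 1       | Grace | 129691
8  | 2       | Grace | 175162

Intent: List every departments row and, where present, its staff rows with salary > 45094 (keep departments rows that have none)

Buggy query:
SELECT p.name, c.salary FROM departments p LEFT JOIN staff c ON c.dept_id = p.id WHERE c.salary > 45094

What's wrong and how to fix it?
Bug: Filtering c.salary in WHERE discards the NULL rows produced by LEFT JOIN, turning it into an inner join

Fix: Move the right-table condition into the ON clause so unmatched parents are kept

Corrected query:
SELECT p.name, c.salary FROM departments p LEFT JOIN staff c ON c.dept_id = p.id AND c.salary > 45094

Result:
name      | salary
----------+-------
HR        | 45493 
HR        | 84842 
HR        | 103862
HR        | 129691
HR        | 173772
Legal     | 151453
Legal     | 175162
Marketing | NULL  
Sales     | 173801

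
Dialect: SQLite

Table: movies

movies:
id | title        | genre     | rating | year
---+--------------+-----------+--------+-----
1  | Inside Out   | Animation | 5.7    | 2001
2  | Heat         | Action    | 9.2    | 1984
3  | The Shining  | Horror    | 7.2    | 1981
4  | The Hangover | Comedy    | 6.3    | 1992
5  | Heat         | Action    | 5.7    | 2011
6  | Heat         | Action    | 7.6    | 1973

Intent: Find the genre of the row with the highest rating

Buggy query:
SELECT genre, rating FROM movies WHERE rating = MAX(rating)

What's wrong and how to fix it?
Bug: MAX(rating) is an aggregate and cannot be used directly in WHERE

Fix: Wrap MAX in a scalar subquery so WHERE compares against a single value

Corrected query:
SELECT genre, rating FROM movies WHERE rating = (SELECT MAX(rating) FROM movies)

Result:
genre  | rating
-------+-------
Action | 9.2   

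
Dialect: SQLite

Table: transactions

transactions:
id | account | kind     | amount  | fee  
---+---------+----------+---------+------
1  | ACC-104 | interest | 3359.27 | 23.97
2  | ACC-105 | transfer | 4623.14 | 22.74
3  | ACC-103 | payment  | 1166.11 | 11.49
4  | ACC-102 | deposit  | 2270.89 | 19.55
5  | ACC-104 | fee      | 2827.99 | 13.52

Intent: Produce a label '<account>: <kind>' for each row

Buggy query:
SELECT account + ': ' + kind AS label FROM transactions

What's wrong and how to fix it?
Bug: '+' is numeric addition; on text columns SQLite converts them to 0 instead of concatenating

Fix: Use the || operator for string concatenation

Corrected query:
SELECT account || ': ' || kind AS label FROM transactions

Result:
label            
-----------------
ACC-104: interest
ACC-105: transfer
ACC-103: payment 
ACC-102: deposit 
ACC-104: fee     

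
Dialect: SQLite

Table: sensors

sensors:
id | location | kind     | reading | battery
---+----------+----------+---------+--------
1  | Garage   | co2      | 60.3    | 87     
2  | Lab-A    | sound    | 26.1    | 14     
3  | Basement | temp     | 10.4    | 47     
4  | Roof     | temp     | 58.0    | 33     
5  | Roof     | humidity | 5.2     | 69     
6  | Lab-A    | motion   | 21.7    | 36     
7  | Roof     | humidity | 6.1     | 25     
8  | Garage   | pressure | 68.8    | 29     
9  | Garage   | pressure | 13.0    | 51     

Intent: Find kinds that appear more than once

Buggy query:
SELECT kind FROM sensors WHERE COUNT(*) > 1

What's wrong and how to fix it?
Bug: WHERE can't reference COUNT(*); aggregates are computed after WHERE

Fix: GROUP BY kind, then filter groups with HAVING COUNT(*) > 1

Corrected query:
SELECT kind FROM sensors GROUP BY kind HAVING COUNT(*) > 1

Result:
kind    
--------
humidity
pressure
temp    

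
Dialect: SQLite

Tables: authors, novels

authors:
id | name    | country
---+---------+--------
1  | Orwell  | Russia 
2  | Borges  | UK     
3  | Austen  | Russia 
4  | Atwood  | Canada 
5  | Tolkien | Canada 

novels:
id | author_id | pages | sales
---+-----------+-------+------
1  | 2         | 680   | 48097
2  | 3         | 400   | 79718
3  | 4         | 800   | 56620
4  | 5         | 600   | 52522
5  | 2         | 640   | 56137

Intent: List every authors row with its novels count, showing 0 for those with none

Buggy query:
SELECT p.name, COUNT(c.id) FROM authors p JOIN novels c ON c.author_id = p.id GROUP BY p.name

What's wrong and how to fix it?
Bug: An inner join excludes parents with zero children

Fix: Switch to LEFT JOIN to retain unmatched parent rows

Corrected query:
SELECT p.name, COUNT(c.id) FROM authors p LEFT JOIN novels c ON c.author_id = p.id GROUP BY p.name

Result:
name    | COUNT(c.id)
--------+------------
Atwood  | 1          
Austen  | 1          
Borges  | 2          
Orwell  | 0          
Tolkien | 1          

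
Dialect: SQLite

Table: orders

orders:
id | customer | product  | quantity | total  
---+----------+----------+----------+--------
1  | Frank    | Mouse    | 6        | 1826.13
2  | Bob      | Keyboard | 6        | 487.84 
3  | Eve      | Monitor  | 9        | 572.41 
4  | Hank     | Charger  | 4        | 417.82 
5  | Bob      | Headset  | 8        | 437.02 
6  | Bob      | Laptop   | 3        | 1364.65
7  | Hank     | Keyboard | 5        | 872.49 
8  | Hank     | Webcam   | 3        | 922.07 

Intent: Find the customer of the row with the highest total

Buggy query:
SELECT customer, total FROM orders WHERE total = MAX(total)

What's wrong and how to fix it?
Bug: MAX(total) is an aggregate and cannot be used directly in WHERE

Fix: Use a subquery: WHERE total = (SELECT MAX(total) FROM orders)

Corrected query:
SELECT customer, total FROM orders WHERE total = (SELECT MAX(total) FROM orders)

Result:
customer | total  
---------+--------
Frank    | 1826.13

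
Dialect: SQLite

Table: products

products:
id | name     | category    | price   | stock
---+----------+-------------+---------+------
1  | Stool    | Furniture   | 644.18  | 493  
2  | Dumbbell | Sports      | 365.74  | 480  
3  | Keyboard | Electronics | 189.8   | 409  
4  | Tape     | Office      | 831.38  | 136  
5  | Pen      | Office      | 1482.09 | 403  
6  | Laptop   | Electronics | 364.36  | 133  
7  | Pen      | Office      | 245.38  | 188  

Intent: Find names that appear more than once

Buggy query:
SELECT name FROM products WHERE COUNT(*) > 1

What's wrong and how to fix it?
Bug: WHERE can't reference COUNT(*); aggregates are computed after WHERE

Fix: GROUP BY name, then filter groups with HAVING COUNT(*) > 1

Corrected query:
SELECT name FROM products GROUP BY name HAVING COUNT(*) > 1

Result:
name
----
Pen 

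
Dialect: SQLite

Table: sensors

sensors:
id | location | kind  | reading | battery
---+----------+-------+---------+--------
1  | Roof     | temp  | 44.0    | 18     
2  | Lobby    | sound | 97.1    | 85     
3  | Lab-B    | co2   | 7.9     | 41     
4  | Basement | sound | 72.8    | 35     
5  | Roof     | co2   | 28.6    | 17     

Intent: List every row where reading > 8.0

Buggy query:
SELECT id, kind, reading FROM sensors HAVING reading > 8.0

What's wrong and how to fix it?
Bug: HAVING filters the output of aggregation, but this query has no GROUP BY and no aggregate functions, so SQLite rejects it (HAVING clause on a non-aggregate query); the condition here is per row

Fix: Replace HAVING with WHERE since the condition applies to individual rows

Corrected query:
SELECT id, kind, reading FROM sensors WHERE reading > 8.0

Result:
id | kind  | reading
---+-------+--------
1  | temp  | 44     
2  | sound | 97.1   
4  | sound | 72.8   
5  | co2   | 28.6   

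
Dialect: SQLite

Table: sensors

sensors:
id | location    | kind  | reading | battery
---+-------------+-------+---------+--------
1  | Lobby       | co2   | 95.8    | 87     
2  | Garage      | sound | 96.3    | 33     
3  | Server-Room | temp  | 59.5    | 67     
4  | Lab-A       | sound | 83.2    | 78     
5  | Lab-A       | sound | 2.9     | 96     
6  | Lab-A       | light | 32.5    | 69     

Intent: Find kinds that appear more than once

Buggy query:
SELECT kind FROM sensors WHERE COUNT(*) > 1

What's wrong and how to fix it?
Bug: COUNT(*) is an aggregate and cannot be used in WHERE

Fix: GROUP BY kind, then filter groups with HAVING COUNT(*) > 1

Corrected query:
SELECT kind FROM sensors GROUP BY kind HAVING COUNT(*) > 1

Result:
kind 
-----
sound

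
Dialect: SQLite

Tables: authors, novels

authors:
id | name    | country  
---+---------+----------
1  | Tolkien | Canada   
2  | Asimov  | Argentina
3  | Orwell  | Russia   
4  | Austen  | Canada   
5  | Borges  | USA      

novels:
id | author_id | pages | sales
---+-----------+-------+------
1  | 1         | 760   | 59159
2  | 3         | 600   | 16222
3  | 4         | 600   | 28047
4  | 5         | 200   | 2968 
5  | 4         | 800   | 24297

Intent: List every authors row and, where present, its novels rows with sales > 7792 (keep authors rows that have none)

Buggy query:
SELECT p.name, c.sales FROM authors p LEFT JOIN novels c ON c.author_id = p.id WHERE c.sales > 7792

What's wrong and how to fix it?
Bug: A WHERE condition on the right-hand table after LEFT JOIN drops unmatched parents

Fix: Put 'c.sales > 7792' in the JOIN's ON clause instead of WHERE

Corrected query:
SELECT p.name, c.sales FROM authors p LEFT JOIN novels c ON c.author_id = p.id AND c.sales > 7792

Result:
name    | sales
--------+------
Tolkien | 59159
Asimov  | NULL 
Orwell  | 16222
Austen  | 24297
Austen  | 28047
Borges  | NULL 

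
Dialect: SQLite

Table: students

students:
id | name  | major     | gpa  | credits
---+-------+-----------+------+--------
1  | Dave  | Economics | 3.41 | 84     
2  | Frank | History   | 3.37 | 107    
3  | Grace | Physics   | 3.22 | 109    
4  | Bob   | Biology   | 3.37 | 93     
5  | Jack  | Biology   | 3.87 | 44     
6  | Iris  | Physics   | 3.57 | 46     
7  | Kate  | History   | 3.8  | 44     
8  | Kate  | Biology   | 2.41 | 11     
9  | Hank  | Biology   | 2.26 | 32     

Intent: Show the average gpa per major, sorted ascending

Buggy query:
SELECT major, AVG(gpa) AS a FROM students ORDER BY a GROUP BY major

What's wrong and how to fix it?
Bug: GROUP BY must precede ORDER BY

Fix: Move ORDER BY to the end, after GROUP BY

Corrected query:
SELECT major, AVG(gpa) AS a FROM students GROUP BY major ORDER BY a

Result:
major     | a     
----------+-------
Biology   | 2.9775
Physics   | 3.395 
Economics | 3.41  
History   | 3.585 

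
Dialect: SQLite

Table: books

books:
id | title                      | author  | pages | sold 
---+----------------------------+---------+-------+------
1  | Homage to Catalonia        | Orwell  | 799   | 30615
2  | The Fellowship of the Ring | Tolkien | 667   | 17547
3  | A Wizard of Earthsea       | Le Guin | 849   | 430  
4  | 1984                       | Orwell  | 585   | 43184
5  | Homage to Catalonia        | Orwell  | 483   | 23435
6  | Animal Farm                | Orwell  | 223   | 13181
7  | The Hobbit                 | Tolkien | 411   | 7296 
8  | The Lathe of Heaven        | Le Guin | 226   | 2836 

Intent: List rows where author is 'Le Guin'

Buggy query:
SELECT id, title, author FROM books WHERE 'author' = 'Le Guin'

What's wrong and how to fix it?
Bug: 'author' in single quotes is a string literal, not the column; the comparison is literal-vs-literal and never true

Fix: Remove the quotes around the column name (or use double quotes for an identifier)

Corrected query:
SELECT id, title, author FROM books WHERE author = 'Le Guin'

Result:
id | title                | author 
---+----------------------+--------
3  | A Wizard of Earthsea | Le Guin
8  | The Lathe of Heaven  | Le Guin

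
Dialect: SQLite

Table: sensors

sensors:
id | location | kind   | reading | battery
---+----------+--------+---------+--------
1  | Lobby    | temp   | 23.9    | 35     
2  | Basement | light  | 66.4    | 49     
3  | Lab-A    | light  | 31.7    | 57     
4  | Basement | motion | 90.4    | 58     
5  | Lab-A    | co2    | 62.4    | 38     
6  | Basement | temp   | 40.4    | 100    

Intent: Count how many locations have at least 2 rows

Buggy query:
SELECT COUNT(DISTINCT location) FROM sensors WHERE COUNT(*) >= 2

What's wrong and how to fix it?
Bug: WHERE filters individual rows, not groups, so a group-level COUNT is invalid there

Fix: Use a subquery that GROUPs and filters with HAVING, then count its rows

Corrected query:
SELECT COUNT(*) FROM (SELECT location FROM sensors GROUP BY location HAVING COUNT(*) >= 2)

Result:
COUNT(*)
--------
2       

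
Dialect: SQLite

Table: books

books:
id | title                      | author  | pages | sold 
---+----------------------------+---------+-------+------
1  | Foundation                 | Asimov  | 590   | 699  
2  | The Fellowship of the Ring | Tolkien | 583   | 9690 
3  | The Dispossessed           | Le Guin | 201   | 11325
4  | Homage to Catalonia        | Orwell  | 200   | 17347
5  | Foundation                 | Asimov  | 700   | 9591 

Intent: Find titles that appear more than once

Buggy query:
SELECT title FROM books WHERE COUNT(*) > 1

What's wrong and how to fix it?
Bug: COUNT(*) is an aggregate and cannot be used in WHERE

Fix: GROUP BY title, then filter groups with HAVING COUNT(*) > 1

Corrected query:
SELECT title FROM books GROUP BY title HAVING COUNT(*) > 1

Result:
title     
----------
Foundation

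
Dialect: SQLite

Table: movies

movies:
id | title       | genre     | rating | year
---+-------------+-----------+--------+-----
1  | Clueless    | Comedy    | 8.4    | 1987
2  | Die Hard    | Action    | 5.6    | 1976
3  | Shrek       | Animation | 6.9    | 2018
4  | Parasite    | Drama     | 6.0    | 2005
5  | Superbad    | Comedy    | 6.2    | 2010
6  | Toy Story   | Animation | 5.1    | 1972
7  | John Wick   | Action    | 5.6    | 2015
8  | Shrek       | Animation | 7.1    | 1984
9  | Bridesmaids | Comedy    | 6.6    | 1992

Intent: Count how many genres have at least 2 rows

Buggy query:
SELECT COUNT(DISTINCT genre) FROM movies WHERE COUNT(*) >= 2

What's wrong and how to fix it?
Bug: WHERE filters individual rows, not groups, so a group-level COUNT is invalid there

Fix: Group first with HAVING COUNT(*) >= 2, then COUNT the resulting groups

Corrected query:
SELECT COUNT(*) FROM (SELECT genre FROM movies GROUP BY genre HAVING COUNT(*) >= 2)

Result:
COUNT(*)
--------
3       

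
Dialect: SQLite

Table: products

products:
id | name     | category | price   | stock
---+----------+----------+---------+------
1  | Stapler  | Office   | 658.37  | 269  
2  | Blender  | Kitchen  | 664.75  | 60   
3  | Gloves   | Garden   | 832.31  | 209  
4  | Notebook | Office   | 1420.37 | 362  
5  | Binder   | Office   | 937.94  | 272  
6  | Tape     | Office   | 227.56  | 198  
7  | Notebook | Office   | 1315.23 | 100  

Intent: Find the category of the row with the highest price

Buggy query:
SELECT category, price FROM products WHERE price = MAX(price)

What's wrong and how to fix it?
Bug: WHERE is evaluated per row; an aggregate over the whole table isn't defined there

Fix: Use a subquery: WHERE price = (SELECT MAX(price) FROM products)

Corrected query:
SELECT category, price FROM products WHERE price = (SELECT MAX(price) FROM products)

Result:
category | price  
---------+--------
Office   | 1420.37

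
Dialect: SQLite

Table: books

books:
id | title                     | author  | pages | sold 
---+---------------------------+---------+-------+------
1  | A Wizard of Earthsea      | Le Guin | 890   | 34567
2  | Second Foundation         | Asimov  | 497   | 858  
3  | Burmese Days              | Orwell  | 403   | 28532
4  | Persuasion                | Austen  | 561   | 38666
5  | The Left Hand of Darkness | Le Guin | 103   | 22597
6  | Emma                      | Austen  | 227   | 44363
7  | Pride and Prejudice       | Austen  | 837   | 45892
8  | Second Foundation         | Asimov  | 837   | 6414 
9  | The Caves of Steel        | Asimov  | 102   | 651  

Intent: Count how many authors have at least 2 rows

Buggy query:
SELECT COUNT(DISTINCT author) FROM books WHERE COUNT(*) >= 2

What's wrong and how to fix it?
Bug: COUNT(*) cannot appear in WHERE; the per-group count doesn't exist yet

Fix: Use a subquery that GROUPs and filters with HAVING, then count its rows

Corrected query:
SELECT COUNT(*) FROM (SELECT author FROM books GROUP BY author HAVING COUNT(*) >= 2)

Result:
COUNT(*)
--------
3       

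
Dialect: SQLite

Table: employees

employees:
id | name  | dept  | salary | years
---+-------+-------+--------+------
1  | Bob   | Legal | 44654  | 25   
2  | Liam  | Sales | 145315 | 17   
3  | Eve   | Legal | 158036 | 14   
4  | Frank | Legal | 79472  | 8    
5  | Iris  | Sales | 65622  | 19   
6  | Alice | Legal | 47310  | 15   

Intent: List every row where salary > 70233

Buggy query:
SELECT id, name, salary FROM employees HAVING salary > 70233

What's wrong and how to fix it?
Bug: HAVING filters the output of aggregation, but this query has no GROUP BY and no aggregate functions, so SQLite rejects it (HAVING clause on a non-aggregate query); the condition here is per row

Fix: Replace HAVING with WHERE since the condition applies to individual rows

Corrected query:
SELECT id, name, salary FROM employees WHERE salary > 70233

Result:
id | name  | salary
---+-------+-------
2  | Liam  | 145315
3  | Eve   | 158036
4  | Frank | 79472 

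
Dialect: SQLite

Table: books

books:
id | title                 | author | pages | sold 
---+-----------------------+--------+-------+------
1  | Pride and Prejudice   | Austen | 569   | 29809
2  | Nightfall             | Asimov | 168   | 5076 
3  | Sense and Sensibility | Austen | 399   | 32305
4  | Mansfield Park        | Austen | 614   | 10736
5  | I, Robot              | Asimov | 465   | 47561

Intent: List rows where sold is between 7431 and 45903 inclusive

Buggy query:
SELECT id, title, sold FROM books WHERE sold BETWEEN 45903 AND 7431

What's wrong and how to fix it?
Bug: BETWEEN expects the lower bound first; with 45903 AND 7431 the range is empty

Fix: Swap the bounds so the smaller value comes first

Corrected query:
SELECT id, title, sold FROM books WHERE sold BETWEEN 7431 AND 45903

Result:
id | title                 | sold 
---+-----------------------+------
1  | Pride and Prejudice   | 29809
3  | Sense and Sensibility | 32305
4  | Mansfield Park        | 10736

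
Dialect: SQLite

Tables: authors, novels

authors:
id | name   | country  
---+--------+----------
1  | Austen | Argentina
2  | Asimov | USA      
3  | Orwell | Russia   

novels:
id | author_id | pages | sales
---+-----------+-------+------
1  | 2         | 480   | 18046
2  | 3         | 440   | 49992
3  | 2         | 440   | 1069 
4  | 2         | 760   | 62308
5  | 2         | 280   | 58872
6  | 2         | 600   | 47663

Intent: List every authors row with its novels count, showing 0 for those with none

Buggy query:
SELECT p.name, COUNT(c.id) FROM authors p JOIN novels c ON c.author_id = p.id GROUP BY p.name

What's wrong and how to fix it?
Bug: An inner join excludes parents with zero children

Fix: Switch to LEFT JOIN to retain unmatched parent rows

Corrected query:
SELECT p.name, COUNT(c.id) FROM authors p LEFT JOIN novels c ON c.author_id = p.id GROUP BY p.name

Result:
name   | COUNT(c.id)
-------+------------
Asimov | 5          
Austen | 0          
Orwell | 1          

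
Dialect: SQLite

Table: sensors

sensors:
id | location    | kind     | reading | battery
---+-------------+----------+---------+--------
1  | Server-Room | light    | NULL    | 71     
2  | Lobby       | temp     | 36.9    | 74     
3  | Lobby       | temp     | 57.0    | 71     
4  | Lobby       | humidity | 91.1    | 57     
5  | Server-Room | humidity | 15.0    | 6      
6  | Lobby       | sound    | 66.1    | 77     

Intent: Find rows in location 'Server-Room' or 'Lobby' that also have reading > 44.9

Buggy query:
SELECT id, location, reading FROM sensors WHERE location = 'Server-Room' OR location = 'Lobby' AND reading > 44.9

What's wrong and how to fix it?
Bug: AND binds tighter than OR, so this parses as location = 'Server-Room' OR (location = 'Lobby' AND reading > 44.9)

Fix: Add parentheses around the OR so the AND applies to both alternatives

Corrected query:
SELECT id, location, reading FROM sensors WHERE (location = 'Server-Room' OR location = 'Lobby') AND reading > 44.9

Result:
id | location | reading
---+----------+--------
3  | Lobby    | 57     
4  | Lobby    | 91.1   
6  | Lobby    | 66.1   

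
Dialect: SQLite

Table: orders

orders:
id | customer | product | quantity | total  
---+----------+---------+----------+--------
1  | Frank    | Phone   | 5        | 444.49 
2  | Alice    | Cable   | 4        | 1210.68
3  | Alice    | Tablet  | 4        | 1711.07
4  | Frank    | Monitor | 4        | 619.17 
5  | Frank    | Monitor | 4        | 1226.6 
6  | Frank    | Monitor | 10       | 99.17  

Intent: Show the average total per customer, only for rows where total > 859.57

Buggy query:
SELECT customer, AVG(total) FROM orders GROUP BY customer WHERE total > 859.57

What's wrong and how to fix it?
Bug: WHERE cannot follow GROUP BY

Fix: Move the WHERE clause before GROUP BY

Corrected query:
SELECT customer, AVG(total) FROM orders WHERE total > 859.57 GROUP BY customer

Result:
customer | AVG(total)
---------+-----------
Alice    | 1460.875  
Frank    | 1226.6    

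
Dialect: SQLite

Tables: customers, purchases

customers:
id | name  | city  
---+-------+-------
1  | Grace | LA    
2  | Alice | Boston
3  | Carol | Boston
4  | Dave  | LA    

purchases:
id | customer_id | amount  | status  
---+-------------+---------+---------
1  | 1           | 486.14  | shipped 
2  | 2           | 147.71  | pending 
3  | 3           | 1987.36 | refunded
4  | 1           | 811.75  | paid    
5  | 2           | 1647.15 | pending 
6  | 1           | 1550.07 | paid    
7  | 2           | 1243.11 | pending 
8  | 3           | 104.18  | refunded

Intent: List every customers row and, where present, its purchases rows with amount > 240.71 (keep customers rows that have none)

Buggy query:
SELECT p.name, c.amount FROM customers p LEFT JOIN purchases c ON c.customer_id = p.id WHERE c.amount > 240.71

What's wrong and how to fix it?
Bug: A WHERE condition on the right-hand table after LEFT JOIN drops unmatched parents

Fix: Move the right-table condition into the ON clause so unmatched parents are kept

Corrected query:
SELECT p.name, c.amount FROM customers p LEFT JOIN purchases c ON c.customer_id = p.id AND c.amount > 240.71

Result:
name  | amount 
------+--------
Grace | 486.14 
Grace | 811.75 
Grace | 1550.07
Alice | 1243.11
Alice | 1647.15
Carol | 1987.36
Dave  | NULL   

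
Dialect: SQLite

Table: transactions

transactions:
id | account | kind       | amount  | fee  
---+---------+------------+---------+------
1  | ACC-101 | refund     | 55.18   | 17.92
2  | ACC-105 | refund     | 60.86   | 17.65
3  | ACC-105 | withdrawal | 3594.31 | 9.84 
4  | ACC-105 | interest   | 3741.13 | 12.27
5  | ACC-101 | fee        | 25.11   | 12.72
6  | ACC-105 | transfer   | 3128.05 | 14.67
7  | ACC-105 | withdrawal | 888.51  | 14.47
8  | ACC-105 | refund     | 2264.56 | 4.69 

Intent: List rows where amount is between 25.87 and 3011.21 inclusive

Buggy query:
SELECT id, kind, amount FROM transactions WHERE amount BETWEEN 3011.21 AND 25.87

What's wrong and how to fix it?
Bug: The bounds are reversed; BETWEEN a AND b requires a <= b to match anything

Fix: Swap the bounds so the smaller value comes first

Corrected query:
SELECT id, kind, amount FROM transactions WHERE amount BETWEEN 25.87 AND 3011.21

Result:
id | kind       | amount 
---+------------+--------
1  | refund     | 55.18  
2  | refund     | 60.86  
7  | withdrawal | 888.51 
8  | refund     | 2264.56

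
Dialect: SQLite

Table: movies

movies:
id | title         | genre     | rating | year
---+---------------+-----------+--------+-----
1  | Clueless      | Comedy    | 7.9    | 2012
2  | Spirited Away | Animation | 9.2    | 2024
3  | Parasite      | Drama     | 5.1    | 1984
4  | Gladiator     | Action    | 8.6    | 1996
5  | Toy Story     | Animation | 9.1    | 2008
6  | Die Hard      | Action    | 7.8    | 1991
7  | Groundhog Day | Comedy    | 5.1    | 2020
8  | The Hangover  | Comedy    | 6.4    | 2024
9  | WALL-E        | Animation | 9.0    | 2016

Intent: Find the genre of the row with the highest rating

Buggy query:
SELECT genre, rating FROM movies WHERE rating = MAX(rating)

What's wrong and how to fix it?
Bug: WHERE is evaluated per row; an aggregate over the whole table isn't defined there

Fix: Use a subquery: WHERE rating = (SELECT MAX(rating) FROM movies)

Corrected query:
SELECT genre, rating FROM movies WHERE rating = (SELECT MAX(rating) FROM movies)

Result:
genre     | rating
----------+-------
Animation | 9.2   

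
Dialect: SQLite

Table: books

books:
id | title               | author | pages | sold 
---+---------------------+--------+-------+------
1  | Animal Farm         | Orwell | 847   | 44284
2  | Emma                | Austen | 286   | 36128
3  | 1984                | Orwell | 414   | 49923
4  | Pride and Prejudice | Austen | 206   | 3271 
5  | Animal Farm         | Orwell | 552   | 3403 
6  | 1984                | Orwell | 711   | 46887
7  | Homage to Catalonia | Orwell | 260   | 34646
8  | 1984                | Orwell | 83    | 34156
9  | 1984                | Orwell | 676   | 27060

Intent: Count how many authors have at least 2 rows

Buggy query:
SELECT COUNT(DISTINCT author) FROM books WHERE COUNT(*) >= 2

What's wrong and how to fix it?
Bug: WHERE filters individual rows, not groups, so a group-level COUNT is invalid there

Fix: Use a subquery that GROUPs and filters with HAVING, then count its rows

Corrected query:
SELECT COUNT(*) FROM (SELECT author FROM books GROUP BY author HAVING COUNT(*) >= 2)

Result:
COUNT(*)
--------
2       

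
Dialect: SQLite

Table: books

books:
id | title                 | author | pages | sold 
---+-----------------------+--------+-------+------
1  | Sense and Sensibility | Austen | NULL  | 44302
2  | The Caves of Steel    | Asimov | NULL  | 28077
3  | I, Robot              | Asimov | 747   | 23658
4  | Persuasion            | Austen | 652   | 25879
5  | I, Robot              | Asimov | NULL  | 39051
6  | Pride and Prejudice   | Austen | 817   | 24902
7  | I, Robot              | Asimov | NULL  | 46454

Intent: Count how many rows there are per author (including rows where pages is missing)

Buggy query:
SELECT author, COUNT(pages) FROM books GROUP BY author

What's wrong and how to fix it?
Bug: COUNT(pages) skips NULLs, so groups with missing pages are undercounted

Fix: Use COUNT(*) to count all rows regardless of NULL

Corrected query:
SELECT author, COUNT(*) FROM books GROUP BY author

Result:
author | COUNT(*)
-------+---------
Asimov | 4       
Austen | 3       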